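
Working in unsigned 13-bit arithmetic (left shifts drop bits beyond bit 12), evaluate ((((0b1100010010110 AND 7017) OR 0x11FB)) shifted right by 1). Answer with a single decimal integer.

3325

0b1100010010110 = 1100010010110
7017 = 1101101101001
→ AND → 1100000000000 = 6144
0x11FB = 1000111111011
→ OR → 1100111111011 = 6651
→ shifted right by 1 → 0110011111101 = 3325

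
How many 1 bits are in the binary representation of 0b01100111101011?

n = 1100111101011
Count the 1s: 1 + 1 + 1 + 1 + 1 + 1 + 1 + 1 + 1 = 9

9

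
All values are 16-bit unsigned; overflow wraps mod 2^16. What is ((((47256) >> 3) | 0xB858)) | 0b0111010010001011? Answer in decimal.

47256 = 1011100010011000
→ >> 3 → 0001011100010011 = 5907
0xB858 = 1011100001011000
→ | → 1011111101011011 = 48987
0b0111010010001011 = 0111010010001011
→ | → 1111111111011011 = 65499

65499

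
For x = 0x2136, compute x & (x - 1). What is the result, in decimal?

8500

x = 10000100110110 = 8502
x - 1 = 10000100110101
AND   = 10000100110100 = 8500
(x & (x - 1) clears the lowest set bit of x.)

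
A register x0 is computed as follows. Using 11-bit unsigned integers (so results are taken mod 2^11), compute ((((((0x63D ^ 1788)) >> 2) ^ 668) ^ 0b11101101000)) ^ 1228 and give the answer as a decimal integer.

0x63D = 11000111101
1788 = 11011111100
→ ^ → 00011000001 = 193
→ >> 2 → 00000110000 = 48
668 = 01010011100
→ ^ → 01010101100 = 684
0b11101101000 = 11101101000
→ ^ → 10111000100 = 1476
1228 = 10011001100
→ ^ → 00100001000 = 264

264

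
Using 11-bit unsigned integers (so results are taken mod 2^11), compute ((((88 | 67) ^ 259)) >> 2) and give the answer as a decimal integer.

86

88 = 00001011000
67 = 00001000011
→ | → 00001011011 = 91
259 = 00100000011
→ ^ → 00101011000 = 344
→ >> 2 → 00001010110 = 86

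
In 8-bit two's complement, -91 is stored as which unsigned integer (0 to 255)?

91 in 8 bits: 01011011
Invert: 10100100
Add 1:  10100101 = 165
(Check: 2^8 - 91 = 256 - 91 = 165.)

165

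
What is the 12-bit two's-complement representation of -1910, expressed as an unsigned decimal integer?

1910 in 12 bits: 011101110110
Invert: 100010001001
Add 1:  100010001010 = 2186
(Check: 2^12 - 1910 = 4096 - 1910 = 2186.)

2186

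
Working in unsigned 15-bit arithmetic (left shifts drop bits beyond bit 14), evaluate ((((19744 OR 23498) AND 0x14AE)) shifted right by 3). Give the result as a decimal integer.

661

19744 = 100110100100000
23498 = 101101111001010
→ OR → 101111111101010 = 24554
0x14AE = 001010010101110
→ AND → 001010010101010 = 5290
→ shifted right by 3 → 000001010010101 = 661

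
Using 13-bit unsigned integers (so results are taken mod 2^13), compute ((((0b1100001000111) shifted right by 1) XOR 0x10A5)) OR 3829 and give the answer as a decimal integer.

7927

0b1100001000111 = 1100001000111
→ shifted right by 1 → 0110000100011 = 3107
0x10A5 = 1000010100101
→ XOR → 1110010000110 = 7302
3829 = 0111011110101
→ OR → 1111011110111 = 7927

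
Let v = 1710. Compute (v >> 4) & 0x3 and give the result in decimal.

2

v = 11010101110
Shift right by 4: 1101010
Mask low 2 bits: 10 = 2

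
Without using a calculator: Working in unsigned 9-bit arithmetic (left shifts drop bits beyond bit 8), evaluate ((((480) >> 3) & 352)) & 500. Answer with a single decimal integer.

32

480 = 111100000
→ >> 3 → 000111100 = 60
352 = 101100000
→ & → 000100000 = 32
500 = 111110100
→ & → 000100000 = 32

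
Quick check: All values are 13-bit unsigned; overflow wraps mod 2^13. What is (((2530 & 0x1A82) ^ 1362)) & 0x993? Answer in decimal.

2448

2530 = 0100111100010
0x1A82 = 1101010000010
→ & → 0100010000010 = 2178
1362 = 0010101010010
→ ^ → 0110111010000 = 3536
0x993 = 0100110010011
→ & → 0100110010000 = 2448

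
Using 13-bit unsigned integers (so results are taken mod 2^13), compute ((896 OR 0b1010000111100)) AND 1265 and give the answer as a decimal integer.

896 = 0001110000000
0b1010000111100 = 1010000111100
→ OR → 1011110111100 = 6076
1265 = 0010011110001
→ AND → 0010010110000 = 1200

1200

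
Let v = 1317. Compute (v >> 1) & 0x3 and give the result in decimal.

v = 10100100101
Shift right by 1: 1010010010
Mask low 2 bits: 10 = 2

2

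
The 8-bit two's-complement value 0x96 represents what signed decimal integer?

pattern = 10010110 (MSB is 1 ⇒ negative)
Invert: 01101001, add 1 → 01101010 = 106, so the value is -106.
(Equivalently: 150 - 2^8 = 150 - 256 = -106.)

-106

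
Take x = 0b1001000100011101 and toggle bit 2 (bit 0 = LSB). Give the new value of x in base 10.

37145

x = 1001000100011101
bit 2 is currently 1; toggle it via x ^ (1 << 2) = x ^ 4
→ 1001000100011001 = 37145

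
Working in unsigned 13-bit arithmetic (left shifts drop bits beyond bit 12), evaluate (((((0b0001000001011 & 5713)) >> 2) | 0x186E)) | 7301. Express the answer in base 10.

0b0001000001011 = 0001000001011
5713 = 1011001010001
→ & → 0001000000001 = 513
→ >> 2 → 0000010000000 = 128
0x186E = 1100001101110
→ | → 1100011101110 = 6382
7301 = 1110010000101
→ | → 1110011101111 = 7407

7407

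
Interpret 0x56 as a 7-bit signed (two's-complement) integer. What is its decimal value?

pattern = 1010110 (MSB is 1 ⇒ negative)
Invert: 0101001, add 1 → 0101010 = 42, so the value is -42.
(Equivalently: 86 - 2^7 = 86 - 128 = -42.)

-42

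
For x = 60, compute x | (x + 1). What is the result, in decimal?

61

x = 111100 = 60
x + 1 = 111101
OR    = 111101 = 61
(x | (x + 1) sets the lowest cleared bit.)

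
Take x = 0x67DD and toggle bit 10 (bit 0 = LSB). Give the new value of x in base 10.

25565

x = 110011111011101
bit 10 is currently 1; toggle it via x ^ (1 << 10) = x ^ 1024
→ 110001111011101 = 25565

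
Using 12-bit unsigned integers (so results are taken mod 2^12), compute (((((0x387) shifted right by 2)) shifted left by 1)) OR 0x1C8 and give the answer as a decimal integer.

0x387 = 001110000111
→ shifted right by 2 → 000011100001 = 225
→ shifted left by 1 (mod 2^12) → 000111000010 = 450
0x1C8 = 000111001000
→ OR → 000111001010 = 458

458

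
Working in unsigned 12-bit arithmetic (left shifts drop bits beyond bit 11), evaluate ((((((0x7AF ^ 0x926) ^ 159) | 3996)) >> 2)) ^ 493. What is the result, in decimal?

522

0x7AF = 011110101111
0x926 = 100100100110
→ ^ → 111010001001 = 3721
159 = 000010011111
→ ^ → 111000010110 = 3606
3996 = 111110011100
→ | → 111110011110 = 3998
→ >> 2 → 001111100111 = 999
493 = 000111101101
→ ^ → 001000001010 = 522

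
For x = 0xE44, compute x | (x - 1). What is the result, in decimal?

x = 111001000100 = 3652
x - 1 = 111001000011
OR    = 111001000111 = 3655
(x | (x - 1) sets all bits below the lowest set bit.)

3655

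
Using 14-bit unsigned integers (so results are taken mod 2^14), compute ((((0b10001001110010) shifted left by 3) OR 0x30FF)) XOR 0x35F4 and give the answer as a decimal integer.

0b10001001110010 = 10001001110010
→ shifted left by 3 (mod 2^14) → 01001110010000 = 5008
0x30FF = 11000011111111
→ OR → 11001111111111 = 13311
0x35F4 = 11010111110100
→ XOR → 00011000001011 = 1547

1547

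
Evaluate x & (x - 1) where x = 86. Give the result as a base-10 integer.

84

x = 1010110 = 86
x - 1 = 1010101
AND   = 1010100 = 84
(x & (x - 1) clears the lowest set bit of x.)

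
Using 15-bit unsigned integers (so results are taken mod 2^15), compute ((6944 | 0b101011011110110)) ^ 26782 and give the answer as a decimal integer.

6944 = 001101100100000
0b101011011110110 = 101011011110110
→ | → 101111111110110 = 24566
26782 = 110100010011110
→ ^ → 011011101101000 = 14184

14184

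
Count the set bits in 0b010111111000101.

9

n = 10111111000101
Count the 1s: 1 + 1 + 1 + 1 + 1 + 1 + 1 + 1 + 1 = 9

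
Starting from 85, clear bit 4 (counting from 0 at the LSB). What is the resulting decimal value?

69

x = 0001010101
bit 4 is currently 1; clear it via x & ~(1 << 4) = x & ~16
→ 0001000101 = 69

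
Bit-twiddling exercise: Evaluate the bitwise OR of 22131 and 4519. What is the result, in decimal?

22131 = 101011001110011
4519 = 001000110100111
 OR → 101011111110111 = 22519

22519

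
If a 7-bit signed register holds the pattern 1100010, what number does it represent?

pattern = 1100010 (MSB is 1 ⇒ negative)
Invert: 0011101, add 1 → 0011110 = 30, so the value is -30.
(Equivalently: 98 - 2^7 = 98 - 128 = -30.)

-30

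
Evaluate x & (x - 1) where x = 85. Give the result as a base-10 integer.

84

x = 1010101 = 85
x - 1 = 1010100
AND   = 1010100 = 84
(x & (x - 1) clears the lowest set bit of x.)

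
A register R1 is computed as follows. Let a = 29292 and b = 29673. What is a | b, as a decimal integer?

29677

29292 = 111001001101100
29673 = 111001111101001
 OR → 111001111101101 = 29677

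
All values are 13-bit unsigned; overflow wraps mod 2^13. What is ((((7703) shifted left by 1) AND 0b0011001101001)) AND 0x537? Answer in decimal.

1056

7703 = 1111000010111
→ shifted left by 1 (mod 2^13) → 1110000101110 = 7214
0b0011001101001 = 0011001101001
→ AND → 0010000101000 = 1064
0x537 = 0010100110111
→ AND → 0010000100000 = 1056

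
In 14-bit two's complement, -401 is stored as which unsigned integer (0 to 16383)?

15983

401 in 14 bits: 00000110010001
Invert: 11111001101110
Add 1:  11111001101111 = 15983
(Check: 2^14 - 401 = 16384 - 401 = 15983.)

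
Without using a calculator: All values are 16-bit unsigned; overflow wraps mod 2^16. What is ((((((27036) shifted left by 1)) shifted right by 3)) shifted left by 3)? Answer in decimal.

54072

27036 = 0110100110011100
→ shifted left by 1 (mod 2^16) → 1101001100111000 = 54072
→ shifted right by 3 → 0001101001100111 = 6759
→ shifted left by 3 (mod 2^16) → 1101001100111000 = 54072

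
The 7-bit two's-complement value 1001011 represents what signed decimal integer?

pattern = 1001011 (MSB is 1 ⇒ negative)
Invert: 0110100, add 1 → 0110101 = 53, so the value is -53.
(Equivalently: 75 - 2^7 = 75 - 128 = -53.)

-53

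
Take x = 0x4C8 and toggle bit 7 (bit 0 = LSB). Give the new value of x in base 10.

x = 10011001000
bit 7 is currently 1; toggle it via x ^ (1 << 7) = x ^ 128
→ 10001001000 = 1096

1096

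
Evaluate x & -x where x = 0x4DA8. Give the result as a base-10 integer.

x = 100110110101000 = 19880
-x (two's complement) = …011001001011000
AND   = 000000000001000 = 8
(x & -x isolates the lowest set bit of x.)

8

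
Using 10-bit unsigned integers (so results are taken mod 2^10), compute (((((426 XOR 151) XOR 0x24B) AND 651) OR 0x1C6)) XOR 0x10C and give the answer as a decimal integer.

714

426 = 0110101010
151 = 0010010111
→ XOR → 0100111101 = 317
0x24B = 1001001011
→ XOR → 1101110110 = 886
651 = 1010001011
→ AND → 1000000010 = 514
0x1C6 = 0111000110
→ OR → 1111000110 = 966
0x10C = 0100001100
→ XOR → 1011001010 = 714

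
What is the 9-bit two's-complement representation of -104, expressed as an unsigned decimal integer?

408

104 in 9 bits: 001101000
Invert: 110010111
Add 1:  110011000 = 408
(Check: 2^9 - 104 = 512 - 104 = 408.)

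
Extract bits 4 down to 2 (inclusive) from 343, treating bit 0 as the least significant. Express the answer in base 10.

5

v = 101010111
Shift right by 2: 1010101
Mask low 3 bits: 101 = 5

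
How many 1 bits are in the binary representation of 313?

5

313 = 100111001
Count the 1s: 1 + 1 + 1 + 1 + 1 = 5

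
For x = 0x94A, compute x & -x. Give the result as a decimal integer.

x = 100101001010 = 2378
-x (two's complement) = …011010110110
AND   = 000000000010 = 2
(x & -x isolates the lowest set bit of x.)

2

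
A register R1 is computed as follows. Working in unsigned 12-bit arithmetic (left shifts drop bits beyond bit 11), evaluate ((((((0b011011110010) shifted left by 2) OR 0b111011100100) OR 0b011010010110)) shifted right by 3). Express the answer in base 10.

511

0b011011110010 = 011011110010
→ shifted left by 2 (mod 2^12) → 101111001000 = 3016
0b111011100100 = 111011100100
→ OR → 111111101100 = 4076
0b011010010110 = 011010010110
→ OR → 111111111110 = 4094
→ shifted right by 3 → 000111111111 = 511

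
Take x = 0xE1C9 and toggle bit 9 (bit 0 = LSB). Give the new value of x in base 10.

x = 1110000111001001
bit 9 is currently 0; toggle it via x ^ (1 << 9) = x ^ 512
→ 1110001111001001 = 58313

58313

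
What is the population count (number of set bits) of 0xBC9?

0xBC9 = 101111001001
Count the 1s: 1 + 1 + 1 + 1 + 1 + 1 + 1 = 7

7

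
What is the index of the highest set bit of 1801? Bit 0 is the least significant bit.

1801 = 11100001001
The topmost 1 is at position 10 (since 2^10 = 1024 ≤ 1801 < 2048).

10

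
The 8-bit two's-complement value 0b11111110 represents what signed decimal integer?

-2

pattern = 11111110 (MSB is 1 ⇒ negative)
Invert: 00000001, add 1 → 00000010 = 2, so the value is -2.
(Equivalently: 254 - 2^8 = 254 - 256 = -2.)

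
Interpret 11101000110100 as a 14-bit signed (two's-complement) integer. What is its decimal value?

pattern = 11101000110100 (MSB is 1 ⇒ negative)
Invert: 00010111001011, add 1 → 00010111001100 = 1484, so the value is -1484.
(Equivalently: 14900 - 2^14 = 14900 - 16384 = -1484.)

-1484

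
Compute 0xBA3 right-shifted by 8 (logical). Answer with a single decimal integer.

11

0xBA3 = 101110100011
shift right by 8 → 000000001011 = 11
(equivalently, floor(2979 / 256))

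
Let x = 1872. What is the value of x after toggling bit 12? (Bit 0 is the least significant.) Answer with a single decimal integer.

5968

x = 0011101010000
bit 12 is currently 0; toggle it via x ^ (1 << 12) = x ^ 4096
→ 1011101010000 = 5968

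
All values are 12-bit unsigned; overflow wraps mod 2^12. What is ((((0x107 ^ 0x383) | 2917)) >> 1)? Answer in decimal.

1522

0x107 = 000100000111
0x383 = 001110000011
→ ^ → 001010000100 = 644
2917 = 101101100101
→ | → 101111100101 = 3045
→ >> 1 → 010111110010 = 1522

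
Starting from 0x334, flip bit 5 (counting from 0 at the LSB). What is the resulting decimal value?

788

x = 1100110100
bit 5 is currently 1; toggle it via x ^ (1 << 5) = x ^ 32
→ 1100010100 = 788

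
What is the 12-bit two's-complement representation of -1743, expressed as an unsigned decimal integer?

1743 in 12 bits: 011011001111
Invert: 100100110000
Add 1:  100100110001 = 2353
(Check: 2^12 - 1743 = 4096 - 1743 = 2353.)

2353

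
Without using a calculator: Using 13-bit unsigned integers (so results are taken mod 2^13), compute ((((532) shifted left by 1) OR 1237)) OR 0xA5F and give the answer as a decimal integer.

3839

532 = 0001000010100
→ shifted left by 1 (mod 2^13) → 0010000101000 = 1064
1237 = 0010011010101
→ OR → 0010011111101 = 1277
0xA5F = 0101001011111
→ OR → 0111011111111 = 3839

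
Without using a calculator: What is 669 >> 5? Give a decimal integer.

20

669 = 1010011101
shift right by 5 → 0000010100 = 20
(equivalently, floor(669 / 32))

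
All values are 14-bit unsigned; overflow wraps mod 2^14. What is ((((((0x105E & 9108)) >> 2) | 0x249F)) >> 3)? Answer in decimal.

0x105E = 01000001011110
9108 = 10001110010100
→ & → 00000000010100 = 20
→ >> 2 → 00000000000101 = 5
0x249F = 10010010011111
→ | → 10010010011111 = 9375
→ >> 3 → 00010010010011 = 1171

1171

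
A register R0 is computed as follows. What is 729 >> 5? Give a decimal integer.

22

729 = 1011011001
shift right by 5 → 0000010110 = 22
(equivalently, floor(729 / 32))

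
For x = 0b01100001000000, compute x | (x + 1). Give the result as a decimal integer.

6209

x = 1100001000000 = 6208
x + 1 = 1100001000001
OR    = 1100001000001 = 6209
(x | (x + 1) sets the lowest cleared bit.)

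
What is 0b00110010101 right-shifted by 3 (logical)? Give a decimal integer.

x = 110010101
shift right by 3 → 000110010 = 50
(equivalently, floor(405 / 8))

50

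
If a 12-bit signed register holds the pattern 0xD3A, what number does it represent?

-710

pattern = 110100111010 (MSB is 1 ⇒ negative)
Invert: 001011000101, add 1 → 001011000110 = 710, so the value is -710.
(Equivalently: 3386 - 2^12 = 3386 - 4096 = -710.)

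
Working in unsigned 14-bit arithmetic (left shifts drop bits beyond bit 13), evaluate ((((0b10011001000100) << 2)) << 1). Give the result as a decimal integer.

0b10011001000100 = 10011001000100
→ << 2 (mod 2^14) → 01100100010000 = 6416
→ << 1 (mod 2^14) → 11001000100000 = 12832

12832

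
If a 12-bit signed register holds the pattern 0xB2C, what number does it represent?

-1236

pattern = 101100101100 (MSB is 1 ⇒ negative)
Invert: 010011010011, add 1 → 010011010100 = 1236, so the value is -1236.
(Equivalently: 2860 - 2^12 = 2860 - 4096 = -1236.)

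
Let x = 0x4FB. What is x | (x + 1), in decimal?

x = 10011111011 = 1275
x + 1 = 10011111100
OR    = 10011111111 = 1279
(x | (x + 1) sets the lowest cleared bit.)

1279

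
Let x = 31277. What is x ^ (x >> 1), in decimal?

x = 111101000101101 = 31277
x>>1 = 011110100010110
XOR  = 100011100111011 = 18235
(x ^ (x >> 1) gives the standard binary-reflected Gray code of x.)

18235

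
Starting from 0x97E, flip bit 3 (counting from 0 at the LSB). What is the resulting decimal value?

2422

x = 0100101111110
bit 3 is currently 1; toggle it via x ^ (1 << 3) = x ^ 8
→ 0100101110110 = 2422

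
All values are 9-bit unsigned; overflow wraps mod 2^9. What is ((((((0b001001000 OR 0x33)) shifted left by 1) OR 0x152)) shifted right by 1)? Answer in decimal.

0b001001000 = 001001000
0x33 = 000110011
→ OR → 001111011 = 123
→ shifted left by 1 (mod 2^9) → 011110110 = 246
0x152 = 101010010
→ OR → 111110110 = 502
→ shifted right by 1 → 011111011 = 251

251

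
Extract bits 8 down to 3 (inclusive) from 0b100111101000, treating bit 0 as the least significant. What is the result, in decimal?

61

v = 100111101000
Shift right by 3: 100111101
Mask low 6 bits: 111101 = 61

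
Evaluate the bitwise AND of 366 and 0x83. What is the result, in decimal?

2

366 = 101101110
0x83 = 010000011
AND → 000000010 = 2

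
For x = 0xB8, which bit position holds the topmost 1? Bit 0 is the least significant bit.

0xB8 = 10111000
The topmost 1 is at position 7 (since 2^7 = 128 ≤ 184 < 256).

7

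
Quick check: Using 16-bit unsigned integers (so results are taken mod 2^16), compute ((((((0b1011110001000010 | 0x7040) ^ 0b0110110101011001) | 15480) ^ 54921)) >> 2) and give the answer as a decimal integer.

6908

0b1011110001000010 = 1011110001000010
0x7040 = 0111000001000000
→ | → 1111110001000010 = 64578
0b0110110101011001 = 0110110101011001
→ ^ → 1001000100011011 = 37147
15480 = 0011110001111000
→ | → 1011110101111011 = 48507
54921 = 1101011010001001
→ ^ → 0110101111110010 = 27634
→ >> 2 → 0001101011111100 = 6908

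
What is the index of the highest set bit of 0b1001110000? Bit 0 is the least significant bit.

0b1001110000 = 1001110000
The topmost 1 is at position 9 (since 2^9 = 512 ≤ 624 < 1024).

9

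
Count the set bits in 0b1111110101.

n = 1111110101
Count the 1s: 1 + 1 + 1 + 1 + 1 + 1 + 1 + 1 = 8

8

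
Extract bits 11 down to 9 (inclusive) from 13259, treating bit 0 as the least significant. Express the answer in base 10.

1

v = 11001111001011
Shift right by 9: 11001
Mask low 3 bits: 001 = 1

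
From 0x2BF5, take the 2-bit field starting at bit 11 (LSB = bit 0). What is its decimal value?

v = 010101111110101
Shift right by 11: 0101
Mask low 2 bits: 01 = 1

1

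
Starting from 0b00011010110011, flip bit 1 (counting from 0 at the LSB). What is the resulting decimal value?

1713

x = 00011010110011
bit 1 is currently 1; toggle it via x ^ (1 << 1) = x ^ 2
→ 00011010110001 = 1713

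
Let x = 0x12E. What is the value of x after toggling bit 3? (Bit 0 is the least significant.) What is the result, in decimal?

x = 0100101110
bit 3 is currently 1; toggle it via x ^ (1 << 3) = x ^ 8
→ 0100100110 = 294

294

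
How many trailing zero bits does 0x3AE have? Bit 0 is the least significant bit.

1

0x3AE = 1110101110
Trailing zeros: 1, so the lowest set bit is bit 1 (value 2).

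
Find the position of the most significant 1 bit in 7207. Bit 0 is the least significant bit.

12

7207 = 1110000100111
The topmost 1 is at position 12 (since 2^12 = 4096 ≤ 7207 < 8192).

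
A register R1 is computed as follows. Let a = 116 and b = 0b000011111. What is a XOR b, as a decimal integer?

107

116 = 1110100
b = 0011111
XOR → 1101011 = 107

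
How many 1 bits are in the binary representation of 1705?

6

1705 = 11010101001
Count the 1s: 1 + 1 + 1 + 1 + 1 + 1 = 6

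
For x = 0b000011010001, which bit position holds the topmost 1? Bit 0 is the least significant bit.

0b000011010001 = 11010001
The topmost 1 is at position 7 (since 2^7 = 128 ≤ 209 < 256).

7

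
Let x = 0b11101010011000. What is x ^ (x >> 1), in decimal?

x = 11101010011000 = 15000
x>>1 = 01110101001100
XOR  = 10011111010100 = 10196
(x ^ (x >> 1) gives the standard binary-reflected Gray code of x.)

10196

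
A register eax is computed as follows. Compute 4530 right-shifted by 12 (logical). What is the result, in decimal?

4530 = 1000110110010
shift right by 12 → 0000000000001 = 1
(equivalently, floor(4530 / 4096))

1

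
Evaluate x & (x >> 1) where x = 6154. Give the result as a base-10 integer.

x = 1100000001010 = 6154
x>>1 = 0110000000101
AND  = 0100000000000 = 2048
(x & (x >> 1) has a 1 wherever x has two consecutive 1 bits.)

2048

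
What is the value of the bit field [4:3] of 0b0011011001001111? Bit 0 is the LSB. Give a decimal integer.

v = 0011011001001111
Shift right by 3: 0011011001001
Mask low 2 bits: 01 = 1

1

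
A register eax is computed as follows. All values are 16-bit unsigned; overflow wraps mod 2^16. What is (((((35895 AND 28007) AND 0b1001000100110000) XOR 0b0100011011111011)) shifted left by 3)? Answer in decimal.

14040

35895 = 1000110000110111
28007 = 0110110101100111
→ AND → 0000110000100111 = 3111
0b1001000100110000 = 1001000100110000
→ AND → 0000000000100000 = 32
0b0100011011111011 = 0100011011111011
→ XOR → 0100011011011011 = 18139
→ shifted left by 3 (mod 2^16) → 0011011011011000 = 14040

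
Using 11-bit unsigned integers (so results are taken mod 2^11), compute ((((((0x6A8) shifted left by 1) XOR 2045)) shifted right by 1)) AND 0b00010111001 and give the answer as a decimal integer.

16

0x6A8 = 11010101000
→ shifted left by 1 (mod 2^11) → 10101010000 = 1360
2045 = 11111111101
→ XOR → 01010101101 = 685
→ shifted right by 1 → 00101010110 = 342
0b00010111001 = 00010111001
→ AND → 00000010000 = 16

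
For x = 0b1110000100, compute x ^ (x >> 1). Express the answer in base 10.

x = 1110000100 = 900
x>>1 = 0111000010
XOR  = 1001000110 = 582
(x ^ (x >> 1) gives the standard binary-reflected Gray code of x.)

582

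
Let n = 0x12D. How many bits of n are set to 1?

0x12D = 100101101
Count the 1s: 1 + 1 + 1 + 1 + 1 = 5

5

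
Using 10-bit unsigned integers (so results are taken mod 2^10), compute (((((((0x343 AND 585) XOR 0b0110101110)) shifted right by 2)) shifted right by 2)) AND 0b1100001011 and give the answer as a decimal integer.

10

0x343 = 1101000011
585 = 1001001001
→ AND → 1001000001 = 577
0b0110101110 = 0110101110
→ XOR → 1111101111 = 1007
→ shifted right by 2 → 0011111011 = 251
→ shifted right by 2 → 0000111110 = 62
0b1100001011 = 1100001011
→ AND → 0000001010 = 10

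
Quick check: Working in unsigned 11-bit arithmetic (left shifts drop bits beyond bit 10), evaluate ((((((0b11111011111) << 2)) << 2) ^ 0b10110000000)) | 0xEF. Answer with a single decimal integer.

0b11111011111 = 11111011111
→ << 2 (mod 2^11) → 11101111100 = 1916
→ << 2 (mod 2^11) → 10111110000 = 1520
0b10110000000 = 10110000000
→ ^ → 00001110000 = 112
0xEF = 00011101111
→ | → 00011111111 = 255

255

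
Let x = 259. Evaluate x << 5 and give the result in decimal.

259 = 00000100000011
shift left by 5 → 10000001100000 = 8288
(equivalently, 259 × 2^5 = 259 × 32)

8288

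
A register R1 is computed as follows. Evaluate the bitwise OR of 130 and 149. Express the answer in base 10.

151

130 = 10000010
149 = 10010101
 OR → 10010111 = 151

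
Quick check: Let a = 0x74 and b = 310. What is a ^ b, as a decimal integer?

322

0x74 = 001110100
310 = 100110110
XOR → 101000010 = 322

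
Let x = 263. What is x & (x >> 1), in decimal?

x = 100000111 = 263
x>>1 = 010000011
AND  = 000000011 = 3
(x & (x >> 1) has a 1 wherever x has two consecutive 1 bits.)

3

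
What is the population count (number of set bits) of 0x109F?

0x109F = 1000010011111
Count the 1s: 1 + 1 + 1 + 1 + 1 + 1 + 1 = 7

7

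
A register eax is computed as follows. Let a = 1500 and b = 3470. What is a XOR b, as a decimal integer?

1500 = 010111011100
3470 = 110110001110
XOR → 100001010010 = 2130

2130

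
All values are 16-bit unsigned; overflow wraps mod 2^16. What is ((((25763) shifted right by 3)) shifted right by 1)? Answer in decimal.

25763 = 0110010010100011
→ shifted right by 3 → 0000110010010100 = 3220
→ shifted right by 1 → 0000011001001010 = 1610

1610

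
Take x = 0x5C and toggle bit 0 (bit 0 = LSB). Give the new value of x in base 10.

x = 0001011100
bit 0 is currently 0; toggle it via x ^ (1 << 0) = x ^ 1
→ 0001011101 = 93

93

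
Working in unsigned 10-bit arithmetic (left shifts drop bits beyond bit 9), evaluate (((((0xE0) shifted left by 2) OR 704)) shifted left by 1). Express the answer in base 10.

0xE0 = 0011100000
→ shifted left by 2 (mod 2^10) → 1110000000 = 896
704 = 1011000000
→ OR → 1111000000 = 960
→ shifted left by 1 (mod 2^10) → 1110000000 = 896

896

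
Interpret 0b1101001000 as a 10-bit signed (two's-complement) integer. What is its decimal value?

pattern = 1101001000 (MSB is 1 ⇒ negative)
Invert: 0010110111, add 1 → 0010111000 = 184, so the value is -184.
(Equivalently: 840 - 2^10 = 840 - 1024 = -184.)

-184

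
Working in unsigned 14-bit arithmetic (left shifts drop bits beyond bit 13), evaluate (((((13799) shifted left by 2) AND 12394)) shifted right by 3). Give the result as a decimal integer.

13799 = 11010111100111
→ shifted left by 2 (mod 2^14) → 01011110011100 = 6044
12394 = 11000001101010
→ AND → 01000000001000 = 4104
→ shifted right by 3 → 00001000000001 = 513

513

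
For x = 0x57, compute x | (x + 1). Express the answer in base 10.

x = 1010111 = 87
x + 1 = 1011000
OR    = 1011111 = 95
(x | (x + 1) sets the lowest cleared bit.)

95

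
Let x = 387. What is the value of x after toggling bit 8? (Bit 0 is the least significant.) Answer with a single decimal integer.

x = 0110000011
bit 8 is currently 1; toggle it via x ^ (1 << 8) = x ^ 256
→ 0010000011 = 131

131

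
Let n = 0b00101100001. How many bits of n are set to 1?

4

n = 101100001
Count the 1s: 1 + 1 + 1 + 1 = 4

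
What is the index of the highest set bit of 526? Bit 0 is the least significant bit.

526 = 1000001110
The topmost 1 is at position 9 (since 2^9 = 512 ≤ 526 < 1024).

9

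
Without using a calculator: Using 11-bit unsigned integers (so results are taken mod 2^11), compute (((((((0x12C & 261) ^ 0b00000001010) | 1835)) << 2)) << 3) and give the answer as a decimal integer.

1504

0x12C = 00100101100
261 = 00100000101
→ & → 00100000100 = 260
0b00000001010 = 00000001010
→ ^ → 00100001110 = 270
1835 = 11100101011
→ | → 11100101111 = 1839
→ << 2 (mod 2^11) → 10010111100 = 1212
→ << 3 (mod 2^11) → 10111100000 = 1504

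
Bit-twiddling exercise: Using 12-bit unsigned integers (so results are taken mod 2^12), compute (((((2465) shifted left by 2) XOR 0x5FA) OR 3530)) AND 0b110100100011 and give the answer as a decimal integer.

2465 = 100110100001
→ shifted left by 2 (mod 2^12) → 011010000100 = 1668
0x5FA = 010111111010
→ XOR → 001101111110 = 894
3530 = 110111001010
→ OR → 111111111110 = 4094
0b110100100011 = 110100100011
→ AND → 110100100010 = 3362

3362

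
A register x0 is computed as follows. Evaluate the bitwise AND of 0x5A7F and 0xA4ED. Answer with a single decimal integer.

0x5A7F = 0101101001111111
0xA4ED = 1010010011101101
AND → 0000000001101101 = 109

109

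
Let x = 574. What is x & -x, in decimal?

x = 1000111110 = 574
-x (two's complement) = …0111000010
AND   = 0000000010 = 2
(x & -x isolates the lowest set bit of x.)

2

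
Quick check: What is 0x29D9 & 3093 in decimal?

2065

0x29D9 = 10100111011001
3093 = 00110000010101
AND → 00100000010001 = 2065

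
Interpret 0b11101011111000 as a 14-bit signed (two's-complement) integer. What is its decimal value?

pattern = 11101011111000 (MSB is 1 ⇒ negative)
Invert: 00010100000111, add 1 → 00010100001000 = 1288, so the value is -1288.
(Equivalently: 15096 - 2^14 = 15096 - 16384 = -1288.)

-1288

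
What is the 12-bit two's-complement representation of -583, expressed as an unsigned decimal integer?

3513

583 in 12 bits: 001001000111
Invert: 110110111000
Add 1:  110110111001 = 3513
(Check: 2^12 - 583 = 4096 - 583 = 3513.)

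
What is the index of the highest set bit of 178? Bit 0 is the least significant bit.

7

178 = 10110010
The topmost 1 is at position 7 (since 2^7 = 128 ≤ 178 < 256).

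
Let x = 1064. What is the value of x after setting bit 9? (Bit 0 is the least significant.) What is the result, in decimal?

1576

x = 10000101000
bit 9 is currently 0; set it via x | (1 << 9) = x | 512
→ 11000101000 = 1576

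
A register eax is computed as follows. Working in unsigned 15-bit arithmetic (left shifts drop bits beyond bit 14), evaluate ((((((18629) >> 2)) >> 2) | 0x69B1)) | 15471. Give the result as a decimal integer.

32255

18629 = 100100011000101
→ >> 2 → 001001000110001 = 4657
→ >> 2 → 000010010001100 = 1164
0x69B1 = 110100110110001
→ | → 110110110111101 = 28093
15471 = 011110001101111
→ | → 111110111111111 = 32255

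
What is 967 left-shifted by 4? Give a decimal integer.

967 = 00001111000111
shift left by 4 → 11110001110000 = 15472
(equivalently, 967 × 2^4 = 967 × 16)

15472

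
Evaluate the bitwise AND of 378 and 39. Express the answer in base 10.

378 = 101111010
39 = 000100111
AND → 000100010 = 34

34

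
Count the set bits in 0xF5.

6

0xF5 = 11110101
Count the 1s: 1 + 1 + 1 + 1 + 1 + 1 = 6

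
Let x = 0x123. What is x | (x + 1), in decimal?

295

x = 100100011 = 291
x + 1 = 100100100
OR    = 100100111 = 295
(x | (x + 1) sets the lowest cleared bit.)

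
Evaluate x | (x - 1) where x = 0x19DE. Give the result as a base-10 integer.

x = 1100111011110 = 6622
x - 1 = 1100111011101
OR    = 1100111011111 = 6623
(x | (x - 1) sets all bits below the lowest set bit.)

6623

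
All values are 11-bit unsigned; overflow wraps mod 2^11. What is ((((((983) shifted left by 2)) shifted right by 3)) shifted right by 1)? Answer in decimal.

983 = 01111010111
→ shifted left by 2 (mod 2^11) → 11101011100 = 1884
→ shifted right by 3 → 00011101011 = 235
→ shifted right by 1 → 00001110101 = 117

117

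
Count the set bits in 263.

263 = 100000111
Count the 1s: 1 + 1 + 1 + 1 = 4

4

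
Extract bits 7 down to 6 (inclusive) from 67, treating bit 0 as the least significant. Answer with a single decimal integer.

1

v = 0000001000011
Shift right by 6: 0000001
Mask low 2 bits: 01 = 1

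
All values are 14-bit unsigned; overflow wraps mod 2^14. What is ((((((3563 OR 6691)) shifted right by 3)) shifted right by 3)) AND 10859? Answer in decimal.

107

3563 = 00110111101011
6691 = 01101000100011
→ OR → 01111111101011 = 8171
→ shifted right by 3 → 00001111111101 = 1021
→ shifted right by 3 → 00000001111111 = 127
10859 = 10101001101011
→ AND → 00000001101011 = 107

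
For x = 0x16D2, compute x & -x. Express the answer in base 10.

x = 1011011010010 = 5842
-x (two's complement) = …0100100101110
AND   = 0000000000010 = 2
(x & -x isolates the lowest set bit of x.)

2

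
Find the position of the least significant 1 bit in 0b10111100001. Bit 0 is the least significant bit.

0b10111100001 = 10111100001
Trailing zeros: 0, so the lowest set bit is bit 0 (value 1).

0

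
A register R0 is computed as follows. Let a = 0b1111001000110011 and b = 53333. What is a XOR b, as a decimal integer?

a = 1111001000110011
53333 = 1101000001010101
XOR → 0010001001100110 = 8806

8806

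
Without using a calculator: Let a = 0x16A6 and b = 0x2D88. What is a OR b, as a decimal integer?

0x16A6 = 01011010100110
0x2D88 = 10110110001000
 OR → 11111110101110 = 16302

16302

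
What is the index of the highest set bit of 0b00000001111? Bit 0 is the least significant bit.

0b00000001111 = 1111
The topmost 1 is at position 3 (since 2^3 = 8 ≤ 15 < 16).

3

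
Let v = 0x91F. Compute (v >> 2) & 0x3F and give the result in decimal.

7

v = 100100011111
Shift right by 2: 1001000111
Mask low 6 bits: 000111 = 7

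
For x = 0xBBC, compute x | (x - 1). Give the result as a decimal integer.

x = 101110111100 = 3004
x - 1 = 101110111011
OR    = 101110111111 = 3007
(x | (x - 1) sets all bits below the lowest set bit.)

3007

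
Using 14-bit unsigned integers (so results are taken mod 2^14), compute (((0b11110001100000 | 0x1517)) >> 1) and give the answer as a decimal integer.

0b11110001100000 = 11110001100000
0x1517 = 01010100010111
→ | → 11110101110111 = 15735
→ >> 1 → 01111010111011 = 7867

7867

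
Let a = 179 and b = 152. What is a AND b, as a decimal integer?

179 = 10110011
152 = 10011000
AND → 10010000 = 144

144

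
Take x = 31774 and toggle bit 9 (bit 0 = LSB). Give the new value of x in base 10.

x = 111110000011110
bit 9 is currently 0; toggle it via x ^ (1 << 9) = x ^ 512
→ 111111000011110 = 32286

32286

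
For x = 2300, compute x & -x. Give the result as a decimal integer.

x = 100011111100 = 2300
-x (two's complement) = …011100000100
AND   = 000000000100 = 4
(x & -x isolates the lowest set bit of x.)

4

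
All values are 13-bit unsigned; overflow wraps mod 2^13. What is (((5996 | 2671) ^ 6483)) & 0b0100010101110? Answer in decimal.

5996 = 1011101101100
2671 = 0101001101111
→ | → 1111101101111 = 8047
6483 = 1100101010011
→ ^ → 0011000111100 = 1596
0b0100010101110 = 0100010101110
→ & → 0000000101100 = 44

44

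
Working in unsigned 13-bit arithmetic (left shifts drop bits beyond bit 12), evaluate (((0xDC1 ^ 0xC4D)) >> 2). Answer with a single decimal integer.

99

0xDC1 = 0110111000001
0xC4D = 0110001001101
→ ^ → 0000110001100 = 396
→ >> 2 → 0000001100011 = 99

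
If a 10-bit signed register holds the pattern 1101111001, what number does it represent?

pattern = 1101111001 (MSB is 1 ⇒ negative)
Invert: 0010000110, add 1 → 0010000111 = 135, so the value is -135.
(Equivalently: 889 - 2^10 = 889 - 1024 = -135.)

-135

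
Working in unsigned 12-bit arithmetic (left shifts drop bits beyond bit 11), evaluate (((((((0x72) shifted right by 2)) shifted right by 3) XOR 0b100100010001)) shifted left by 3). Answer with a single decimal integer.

2192

0x72 = 000001110010
→ shifted right by 2 → 000000011100 = 28
→ shifted right by 3 → 000000000011 = 3
0b100100010001 = 100100010001
→ XOR → 100100010010 = 2322
→ shifted left by 3 (mod 2^12) → 100010010000 = 2192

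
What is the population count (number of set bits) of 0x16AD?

0x16AD = 1011010101101
Count the 1s: 1 + 1 + 1 + 1 + 1 + 1 + 1 + 1 = 8

8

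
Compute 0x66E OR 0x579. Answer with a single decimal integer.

1919

0x66E = 11001101110
0x579 = 10101111001
 OR → 11101111111 = 1919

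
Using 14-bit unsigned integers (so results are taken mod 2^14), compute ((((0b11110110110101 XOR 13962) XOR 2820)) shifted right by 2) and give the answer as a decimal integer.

0b11110110110101 = 11110110110101
13962 = 11011010001010
→ XOR → 00101100111111 = 2879
2820 = 00101100000100
→ XOR → 00000000111011 = 59
→ shifted right by 2 → 00000000001110 = 14

14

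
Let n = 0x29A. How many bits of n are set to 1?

0x29A = 1010011010
Count the 1s: 1 + 1 + 1 + 1 + 1 = 5

5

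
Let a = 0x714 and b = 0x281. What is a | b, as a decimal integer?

1941

0x714 = 11100010100
0x281 = 01010000001
 OR → 11110010101 = 1941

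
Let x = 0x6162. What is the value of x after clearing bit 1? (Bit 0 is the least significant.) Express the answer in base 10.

x = 110000101100010
bit 1 is currently 1; clear it via x & ~(1 << 1) = x & ~2
→ 110000101100000 = 24928

24928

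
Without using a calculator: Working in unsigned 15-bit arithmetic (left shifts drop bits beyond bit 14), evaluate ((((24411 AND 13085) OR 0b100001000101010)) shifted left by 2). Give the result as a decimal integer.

24411 = 101111101011011
13085 = 011001100011101
→ AND → 001001100011001 = 4889
0b100001000101010 = 100001000101010
→ OR → 101001100111011 = 21307
→ shifted left by 2 (mod 2^15) → 100110011101100 = 19692

19692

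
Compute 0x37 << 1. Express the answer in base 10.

0x37 = 0110111
shift left by 1 → 1101110 = 110
(equivalently, 55 × 2^1 = 55 × 2)

110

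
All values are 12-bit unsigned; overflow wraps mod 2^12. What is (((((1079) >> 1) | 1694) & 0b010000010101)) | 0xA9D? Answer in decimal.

3741

1079 = 010000110111
→ >> 1 → 001000011011 = 539
1694 = 011010011110
→ | → 011010011111 = 1695
0b010000010101 = 010000010101
→ & → 010000010101 = 1045
0xA9D = 101010011101
→ | → 111010011101 = 3741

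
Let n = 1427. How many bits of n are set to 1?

6

1427 = 10110010011
Count the 1s: 1 + 1 + 1 + 1 + 1 + 1 = 6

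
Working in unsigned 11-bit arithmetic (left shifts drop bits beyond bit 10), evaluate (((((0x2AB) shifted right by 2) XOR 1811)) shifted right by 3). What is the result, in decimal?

0x2AB = 01010101011
→ shifted right by 2 → 00010101010 = 170
1811 = 11100010011
→ XOR → 11110111001 = 1977
→ shifted right by 3 → 00011110111 = 247

247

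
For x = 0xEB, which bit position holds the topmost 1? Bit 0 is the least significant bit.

0xEB = 11101011
The topmost 1 is at position 7 (since 2^7 = 128 ≤ 235 < 256).

7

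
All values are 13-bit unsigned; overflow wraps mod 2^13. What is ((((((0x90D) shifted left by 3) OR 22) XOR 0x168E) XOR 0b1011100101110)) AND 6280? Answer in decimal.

0x90D = 0100100001101
→ shifted left by 3 (mod 2^13) → 0100001101000 = 2152
22 = 0000000010110
→ OR → 0100001111110 = 2174
0x168E = 1011010001110
→ XOR → 1111011110000 = 7920
0b1011100101110 = 1011100101110
→ XOR → 0100111011110 = 2526
6280 = 1100010001000
→ AND → 0100010001000 = 2184

2184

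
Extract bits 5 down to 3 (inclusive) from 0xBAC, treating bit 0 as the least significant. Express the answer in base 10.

5

v = 101110101100
Shift right by 3: 101110101
Mask low 3 bits: 101 = 5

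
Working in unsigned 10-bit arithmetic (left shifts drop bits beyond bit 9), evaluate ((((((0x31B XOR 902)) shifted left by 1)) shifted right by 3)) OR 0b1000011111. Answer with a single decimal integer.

575

0x31B = 1100011011
902 = 1110000110
→ XOR → 0010011101 = 157
→ shifted left by 1 (mod 2^10) → 0100111010 = 314
→ shifted right by 3 → 0000100111 = 39
0b1000011111 = 1000011111
→ OR → 1000111111 = 575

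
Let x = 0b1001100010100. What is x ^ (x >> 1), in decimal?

x = 1001100010100 = 4884
x>>1 = 0100110001010
XOR  = 1101010011110 = 6814
(x ^ (x >> 1) gives the standard binary-reflected Gray code of x.)

6814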